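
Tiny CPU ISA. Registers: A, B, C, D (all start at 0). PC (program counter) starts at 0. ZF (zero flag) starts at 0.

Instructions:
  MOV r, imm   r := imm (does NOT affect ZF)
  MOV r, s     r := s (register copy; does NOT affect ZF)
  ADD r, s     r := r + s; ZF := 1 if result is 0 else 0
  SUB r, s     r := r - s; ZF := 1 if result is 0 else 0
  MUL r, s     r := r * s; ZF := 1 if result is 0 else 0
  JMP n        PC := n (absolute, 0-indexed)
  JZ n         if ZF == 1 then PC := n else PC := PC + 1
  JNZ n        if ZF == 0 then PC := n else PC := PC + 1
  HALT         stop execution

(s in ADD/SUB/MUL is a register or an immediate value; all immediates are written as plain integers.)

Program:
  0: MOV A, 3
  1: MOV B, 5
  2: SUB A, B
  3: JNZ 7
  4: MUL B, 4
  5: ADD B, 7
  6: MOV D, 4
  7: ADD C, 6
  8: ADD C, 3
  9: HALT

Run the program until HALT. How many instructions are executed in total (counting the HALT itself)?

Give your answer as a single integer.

Answer: 7

Derivation:
Step 1: PC=0 exec 'MOV A, 3'. After: A=3 B=0 C=0 D=0 ZF=0 PC=1
Step 2: PC=1 exec 'MOV B, 5'. After: A=3 B=5 C=0 D=0 ZF=0 PC=2
Step 3: PC=2 exec 'SUB A, B'. After: A=-2 B=5 C=0 D=0 ZF=0 PC=3
Step 4: PC=3 exec 'JNZ 7'. After: A=-2 B=5 C=0 D=0 ZF=0 PC=7
Step 5: PC=7 exec 'ADD C, 6'. After: A=-2 B=5 C=6 D=0 ZF=0 PC=8
Step 6: PC=8 exec 'ADD C, 3'. After: A=-2 B=5 C=9 D=0 ZF=0 PC=9
Step 7: PC=9 exec 'HALT'. After: A=-2 B=5 C=9 D=0 ZF=0 PC=9 HALTED
Total instructions executed: 7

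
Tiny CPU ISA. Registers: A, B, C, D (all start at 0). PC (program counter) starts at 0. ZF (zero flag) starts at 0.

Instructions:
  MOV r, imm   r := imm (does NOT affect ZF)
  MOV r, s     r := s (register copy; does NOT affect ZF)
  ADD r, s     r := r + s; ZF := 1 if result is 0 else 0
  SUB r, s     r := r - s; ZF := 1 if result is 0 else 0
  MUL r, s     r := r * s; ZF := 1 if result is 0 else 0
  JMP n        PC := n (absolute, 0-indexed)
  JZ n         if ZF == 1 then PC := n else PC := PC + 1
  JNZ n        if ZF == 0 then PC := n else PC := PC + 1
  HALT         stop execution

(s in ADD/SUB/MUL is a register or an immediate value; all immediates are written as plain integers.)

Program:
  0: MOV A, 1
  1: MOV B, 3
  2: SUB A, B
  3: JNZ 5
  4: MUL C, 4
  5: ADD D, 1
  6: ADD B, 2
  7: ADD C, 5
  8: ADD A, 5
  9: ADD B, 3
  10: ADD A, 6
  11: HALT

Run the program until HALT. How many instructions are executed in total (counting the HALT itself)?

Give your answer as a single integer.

Answer: 11

Derivation:
Step 1: PC=0 exec 'MOV A, 1'. After: A=1 B=0 C=0 D=0 ZF=0 PC=1
Step 2: PC=1 exec 'MOV B, 3'. After: A=1 B=3 C=0 D=0 ZF=0 PC=2
Step 3: PC=2 exec 'SUB A, B'. After: A=-2 B=3 C=0 D=0 ZF=0 PC=3
Step 4: PC=3 exec 'JNZ 5'. After: A=-2 B=3 C=0 D=0 ZF=0 PC=5
Step 5: PC=5 exec 'ADD D, 1'. After: A=-2 B=3 C=0 D=1 ZF=0 PC=6
Step 6: PC=6 exec 'ADD B, 2'. After: A=-2 B=5 C=0 D=1 ZF=0 PC=7
Step 7: PC=7 exec 'ADD C, 5'. After: A=-2 B=5 C=5 D=1 ZF=0 PC=8
Step 8: PC=8 exec 'ADD A, 5'. After: A=3 B=5 C=5 D=1 ZF=0 PC=9
Step 9: PC=9 exec 'ADD B, 3'. After: A=3 B=8 C=5 D=1 ZF=0 PC=10
Step 10: PC=10 exec 'ADD A, 6'. After: A=9 B=8 C=5 D=1 ZF=0 PC=11
Step 11: PC=11 exec 'HALT'. After: A=9 B=8 C=5 D=1 ZF=0 PC=11 HALTED
Total instructions executed: 11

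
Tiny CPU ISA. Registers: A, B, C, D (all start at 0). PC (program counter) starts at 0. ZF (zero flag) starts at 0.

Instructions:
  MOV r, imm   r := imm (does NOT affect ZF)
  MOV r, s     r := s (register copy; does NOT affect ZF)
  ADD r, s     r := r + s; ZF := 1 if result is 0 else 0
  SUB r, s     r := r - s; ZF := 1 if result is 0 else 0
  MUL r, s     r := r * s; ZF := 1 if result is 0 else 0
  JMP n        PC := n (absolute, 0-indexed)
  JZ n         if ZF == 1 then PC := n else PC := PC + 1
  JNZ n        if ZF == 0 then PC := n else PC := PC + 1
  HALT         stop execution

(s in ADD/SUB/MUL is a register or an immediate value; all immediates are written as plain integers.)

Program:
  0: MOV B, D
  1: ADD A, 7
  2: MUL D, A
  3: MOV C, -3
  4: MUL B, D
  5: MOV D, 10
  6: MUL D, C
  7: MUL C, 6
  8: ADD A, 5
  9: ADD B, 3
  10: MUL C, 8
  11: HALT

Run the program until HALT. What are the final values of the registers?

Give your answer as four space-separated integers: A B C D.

Step 1: PC=0 exec 'MOV B, D'. After: A=0 B=0 C=0 D=0 ZF=0 PC=1
Step 2: PC=1 exec 'ADD A, 7'. After: A=7 B=0 C=0 D=0 ZF=0 PC=2
Step 3: PC=2 exec 'MUL D, A'. After: A=7 B=0 C=0 D=0 ZF=1 PC=3
Step 4: PC=3 exec 'MOV C, -3'. After: A=7 B=0 C=-3 D=0 ZF=1 PC=4
Step 5: PC=4 exec 'MUL B, D'. After: A=7 B=0 C=-3 D=0 ZF=1 PC=5
Step 6: PC=5 exec 'MOV D, 10'. After: A=7 B=0 C=-3 D=10 ZF=1 PC=6
Step 7: PC=6 exec 'MUL D, C'. After: A=7 B=0 C=-3 D=-30 ZF=0 PC=7
Step 8: PC=7 exec 'MUL C, 6'. After: A=7 B=0 C=-18 D=-30 ZF=0 PC=8
Step 9: PC=8 exec 'ADD A, 5'. After: A=12 B=0 C=-18 D=-30 ZF=0 PC=9
Step 10: PC=9 exec 'ADD B, 3'. After: A=12 B=3 C=-18 D=-30 ZF=0 PC=10
Step 11: PC=10 exec 'MUL C, 8'. After: A=12 B=3 C=-144 D=-30 ZF=0 PC=11
Step 12: PC=11 exec 'HALT'. After: A=12 B=3 C=-144 D=-30 ZF=0 PC=11 HALTED

Answer: 12 3 -144 -30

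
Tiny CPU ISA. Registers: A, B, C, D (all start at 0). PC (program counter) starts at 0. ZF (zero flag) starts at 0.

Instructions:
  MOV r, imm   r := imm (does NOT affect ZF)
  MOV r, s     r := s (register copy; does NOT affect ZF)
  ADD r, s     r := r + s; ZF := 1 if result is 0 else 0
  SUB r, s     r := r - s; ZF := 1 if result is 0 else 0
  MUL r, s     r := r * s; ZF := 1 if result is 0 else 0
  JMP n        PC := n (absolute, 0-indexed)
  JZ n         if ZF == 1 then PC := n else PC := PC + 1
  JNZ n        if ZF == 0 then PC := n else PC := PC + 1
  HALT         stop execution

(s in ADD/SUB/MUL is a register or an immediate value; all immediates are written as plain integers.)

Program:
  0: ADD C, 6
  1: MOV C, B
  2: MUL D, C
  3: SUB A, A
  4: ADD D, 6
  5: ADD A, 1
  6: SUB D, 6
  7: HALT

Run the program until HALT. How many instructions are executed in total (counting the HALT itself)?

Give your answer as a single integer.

Step 1: PC=0 exec 'ADD C, 6'. After: A=0 B=0 C=6 D=0 ZF=0 PC=1
Step 2: PC=1 exec 'MOV C, B'. After: A=0 B=0 C=0 D=0 ZF=0 PC=2
Step 3: PC=2 exec 'MUL D, C'. After: A=0 B=0 C=0 D=0 ZF=1 PC=3
Step 4: PC=3 exec 'SUB A, A'. After: A=0 B=0 C=0 D=0 ZF=1 PC=4
Step 5: PC=4 exec 'ADD D, 6'. After: A=0 B=0 C=0 D=6 ZF=0 PC=5
Step 6: PC=5 exec 'ADD A, 1'. After: A=1 B=0 C=0 D=6 ZF=0 PC=6
Step 7: PC=6 exec 'SUB D, 6'. After: A=1 B=0 C=0 D=0 ZF=1 PC=7
Step 8: PC=7 exec 'HALT'. After: A=1 B=0 C=0 D=0 ZF=1 PC=7 HALTED
Total instructions executed: 8

Answer: 8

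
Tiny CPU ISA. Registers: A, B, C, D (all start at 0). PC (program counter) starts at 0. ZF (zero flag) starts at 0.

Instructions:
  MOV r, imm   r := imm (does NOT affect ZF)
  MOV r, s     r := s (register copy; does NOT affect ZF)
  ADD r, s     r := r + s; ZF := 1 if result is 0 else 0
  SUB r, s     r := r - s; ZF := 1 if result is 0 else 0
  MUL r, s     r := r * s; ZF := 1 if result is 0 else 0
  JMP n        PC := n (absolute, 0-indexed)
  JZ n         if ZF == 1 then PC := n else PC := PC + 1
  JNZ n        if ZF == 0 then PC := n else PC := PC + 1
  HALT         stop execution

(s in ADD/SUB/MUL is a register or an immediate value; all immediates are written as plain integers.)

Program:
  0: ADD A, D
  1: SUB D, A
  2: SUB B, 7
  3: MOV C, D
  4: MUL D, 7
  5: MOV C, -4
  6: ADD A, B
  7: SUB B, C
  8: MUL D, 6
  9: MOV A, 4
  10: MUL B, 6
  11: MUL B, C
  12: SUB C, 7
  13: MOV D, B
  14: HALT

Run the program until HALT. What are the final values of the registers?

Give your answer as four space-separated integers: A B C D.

Answer: 4 72 -11 72

Derivation:
Step 1: PC=0 exec 'ADD A, D'. After: A=0 B=0 C=0 D=0 ZF=1 PC=1
Step 2: PC=1 exec 'SUB D, A'. After: A=0 B=0 C=0 D=0 ZF=1 PC=2
Step 3: PC=2 exec 'SUB B, 7'. After: A=0 B=-7 C=0 D=0 ZF=0 PC=3
Step 4: PC=3 exec 'MOV C, D'. After: A=0 B=-7 C=0 D=0 ZF=0 PC=4
Step 5: PC=4 exec 'MUL D, 7'. After: A=0 B=-7 C=0 D=0 ZF=1 PC=5
Step 6: PC=5 exec 'MOV C, -4'. After: A=0 B=-7 C=-4 D=0 ZF=1 PC=6
Step 7: PC=6 exec 'ADD A, B'. After: A=-7 B=-7 C=-4 D=0 ZF=0 PC=7
Step 8: PC=7 exec 'SUB B, C'. After: A=-7 B=-3 C=-4 D=0 ZF=0 PC=8
Step 9: PC=8 exec 'MUL D, 6'. After: A=-7 B=-3 C=-4 D=0 ZF=1 PC=9
Step 10: PC=9 exec 'MOV A, 4'. After: A=4 B=-3 C=-4 D=0 ZF=1 PC=10
Step 11: PC=10 exec 'MUL B, 6'. After: A=4 B=-18 C=-4 D=0 ZF=0 PC=11
Step 12: PC=11 exec 'MUL B, C'. After: A=4 B=72 C=-4 D=0 ZF=0 PC=12
Step 13: PC=12 exec 'SUB C, 7'. After: A=4 B=72 C=-11 D=0 ZF=0 PC=13
Step 14: PC=13 exec 'MOV D, B'. After: A=4 B=72 C=-11 D=72 ZF=0 PC=14
Step 15: PC=14 exec 'HALT'. After: A=4 B=72 C=-11 D=72 ZF=0 PC=14 HALTED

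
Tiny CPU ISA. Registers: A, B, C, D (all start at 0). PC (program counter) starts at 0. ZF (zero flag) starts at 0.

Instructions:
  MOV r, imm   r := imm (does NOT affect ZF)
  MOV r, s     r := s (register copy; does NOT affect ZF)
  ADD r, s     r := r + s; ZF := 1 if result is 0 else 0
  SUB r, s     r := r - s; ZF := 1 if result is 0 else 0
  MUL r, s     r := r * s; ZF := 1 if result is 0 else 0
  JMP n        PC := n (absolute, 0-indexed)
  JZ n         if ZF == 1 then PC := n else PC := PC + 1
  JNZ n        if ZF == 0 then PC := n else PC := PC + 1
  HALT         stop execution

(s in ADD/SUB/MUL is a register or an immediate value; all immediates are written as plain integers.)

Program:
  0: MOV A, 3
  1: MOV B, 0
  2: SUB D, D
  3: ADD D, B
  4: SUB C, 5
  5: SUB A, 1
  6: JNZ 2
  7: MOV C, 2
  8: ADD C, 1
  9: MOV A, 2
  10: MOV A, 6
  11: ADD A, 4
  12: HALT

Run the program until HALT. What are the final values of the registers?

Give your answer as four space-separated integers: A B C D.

Answer: 10 0 3 0

Derivation:
Step 1: PC=0 exec 'MOV A, 3'. After: A=3 B=0 C=0 D=0 ZF=0 PC=1
Step 2: PC=1 exec 'MOV B, 0'. After: A=3 B=0 C=0 D=0 ZF=0 PC=2
Step 3: PC=2 exec 'SUB D, D'. After: A=3 B=0 C=0 D=0 ZF=1 PC=3
Step 4: PC=3 exec 'ADD D, B'. After: A=3 B=0 C=0 D=0 ZF=1 PC=4
Step 5: PC=4 exec 'SUB C, 5'. After: A=3 B=0 C=-5 D=0 ZF=0 PC=5
Step 6: PC=5 exec 'SUB A, 1'. After: A=2 B=0 C=-5 D=0 ZF=0 PC=6
Step 7: PC=6 exec 'JNZ 2'. After: A=2 B=0 C=-5 D=0 ZF=0 PC=2
Step 8: PC=2 exec 'SUB D, D'. After: A=2 B=0 C=-5 D=0 ZF=1 PC=3
Step 9: PC=3 exec 'ADD D, B'. After: A=2 B=0 C=-5 D=0 ZF=1 PC=4
Step 10: PC=4 exec 'SUB C, 5'. After: A=2 B=0 C=-10 D=0 ZF=0 PC=5
Step 11: PC=5 exec 'SUB A, 1'. After: A=1 B=0 C=-10 D=0 ZF=0 PC=6
Step 12: PC=6 exec 'JNZ 2'. After: A=1 B=0 C=-10 D=0 ZF=0 PC=2
Step 13: PC=2 exec 'SUB D, D'. After: A=1 B=0 C=-10 D=0 ZF=1 PC=3
Step 14: PC=3 exec 'ADD D, B'. After: A=1 B=0 C=-10 D=0 ZF=1 PC=4
Step 15: PC=4 exec 'SUB C, 5'. After: A=1 B=0 C=-15 D=0 ZF=0 PC=5
Step 16: PC=5 exec 'SUB A, 1'. After: A=0 B=0 C=-15 D=0 ZF=1 PC=6
Step 17: PC=6 exec 'JNZ 2'. After: A=0 B=0 C=-15 D=0 ZF=1 PC=7
Step 18: PC=7 exec 'MOV C, 2'. After: A=0 B=0 C=2 D=0 ZF=1 PC=8
Step 19: PC=8 exec 'ADD C, 1'. After: A=0 B=0 C=3 D=0 ZF=0 PC=9
Step 20: PC=9 exec 'MOV A, 2'. After: A=2 B=0 C=3 D=0 ZF=0 PC=10
Step 21: PC=10 exec 'MOV A, 6'. After: A=6 B=0 C=3 D=0 ZF=0 PC=11
Step 22: PC=11 exec 'ADD A, 4'. After: A=10 B=0 C=3 D=0 ZF=0 PC=12
Step 23: PC=12 exec 'HALT'. After: A=10 B=0 C=3 D=0 ZF=0 PC=12 HALTED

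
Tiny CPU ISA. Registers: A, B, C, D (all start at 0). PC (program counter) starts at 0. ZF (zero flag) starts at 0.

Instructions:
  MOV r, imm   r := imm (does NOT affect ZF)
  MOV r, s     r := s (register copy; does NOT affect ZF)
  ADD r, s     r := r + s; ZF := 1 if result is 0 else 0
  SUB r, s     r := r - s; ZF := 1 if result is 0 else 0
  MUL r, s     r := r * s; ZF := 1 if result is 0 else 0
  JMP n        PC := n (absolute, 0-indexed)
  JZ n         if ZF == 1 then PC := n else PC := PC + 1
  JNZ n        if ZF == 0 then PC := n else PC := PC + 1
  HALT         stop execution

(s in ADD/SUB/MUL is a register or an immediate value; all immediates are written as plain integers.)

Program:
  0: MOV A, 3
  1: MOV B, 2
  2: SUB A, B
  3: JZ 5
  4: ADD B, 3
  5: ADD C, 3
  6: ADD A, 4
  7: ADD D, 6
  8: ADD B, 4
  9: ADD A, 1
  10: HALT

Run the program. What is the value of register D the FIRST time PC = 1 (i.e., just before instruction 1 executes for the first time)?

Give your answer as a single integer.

Step 1: PC=0 exec 'MOV A, 3'. After: A=3 B=0 C=0 D=0 ZF=0 PC=1
First time PC=1: D=0

0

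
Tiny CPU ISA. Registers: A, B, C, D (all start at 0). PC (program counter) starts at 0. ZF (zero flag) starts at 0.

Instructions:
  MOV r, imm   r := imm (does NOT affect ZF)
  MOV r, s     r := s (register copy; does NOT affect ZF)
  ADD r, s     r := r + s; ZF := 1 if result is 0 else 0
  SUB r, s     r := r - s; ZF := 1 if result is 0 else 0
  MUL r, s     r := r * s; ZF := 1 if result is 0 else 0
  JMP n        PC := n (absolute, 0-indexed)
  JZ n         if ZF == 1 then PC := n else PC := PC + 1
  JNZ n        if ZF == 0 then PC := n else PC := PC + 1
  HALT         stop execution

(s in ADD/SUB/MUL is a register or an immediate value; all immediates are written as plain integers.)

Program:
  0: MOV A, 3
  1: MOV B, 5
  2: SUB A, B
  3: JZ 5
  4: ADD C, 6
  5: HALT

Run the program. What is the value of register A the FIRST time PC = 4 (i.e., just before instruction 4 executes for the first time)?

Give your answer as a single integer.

Step 1: PC=0 exec 'MOV A, 3'. After: A=3 B=0 C=0 D=0 ZF=0 PC=1
Step 2: PC=1 exec 'MOV B, 5'. After: A=3 B=5 C=0 D=0 ZF=0 PC=2
Step 3: PC=2 exec 'SUB A, B'. After: A=-2 B=5 C=0 D=0 ZF=0 PC=3
Step 4: PC=3 exec 'JZ 5'. After: A=-2 B=5 C=0 D=0 ZF=0 PC=4
First time PC=4: A=-2

-2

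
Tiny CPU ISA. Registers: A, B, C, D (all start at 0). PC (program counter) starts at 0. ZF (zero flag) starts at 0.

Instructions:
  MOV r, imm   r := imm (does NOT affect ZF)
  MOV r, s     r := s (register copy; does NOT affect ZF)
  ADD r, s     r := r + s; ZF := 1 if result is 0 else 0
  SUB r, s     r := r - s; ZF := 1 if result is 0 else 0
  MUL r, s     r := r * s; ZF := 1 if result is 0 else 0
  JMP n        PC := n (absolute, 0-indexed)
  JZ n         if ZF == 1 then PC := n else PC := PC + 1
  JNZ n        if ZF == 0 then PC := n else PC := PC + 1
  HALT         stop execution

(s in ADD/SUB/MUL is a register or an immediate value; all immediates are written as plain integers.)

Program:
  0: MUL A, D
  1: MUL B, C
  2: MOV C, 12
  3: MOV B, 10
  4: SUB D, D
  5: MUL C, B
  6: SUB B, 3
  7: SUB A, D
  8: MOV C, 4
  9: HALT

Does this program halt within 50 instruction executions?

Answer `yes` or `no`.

Answer: yes

Derivation:
Step 1: PC=0 exec 'MUL A, D'. After: A=0 B=0 C=0 D=0 ZF=1 PC=1
Step 2: PC=1 exec 'MUL B, C'. After: A=0 B=0 C=0 D=0 ZF=1 PC=2
Step 3: PC=2 exec 'MOV C, 12'. After: A=0 B=0 C=12 D=0 ZF=1 PC=3
Step 4: PC=3 exec 'MOV B, 10'. After: A=0 B=10 C=12 D=0 ZF=1 PC=4
Step 5: PC=4 exec 'SUB D, D'. After: A=0 B=10 C=12 D=0 ZF=1 PC=5
Step 6: PC=5 exec 'MUL C, B'. After: A=0 B=10 C=120 D=0 ZF=0 PC=6
Step 7: PC=6 exec 'SUB B, 3'. After: A=0 B=7 C=120 D=0 ZF=0 PC=7
Step 8: PC=7 exec 'SUB A, D'. After: A=0 B=7 C=120 D=0 ZF=1 PC=8
Step 9: PC=8 exec 'MOV C, 4'. After: A=0 B=7 C=4 D=0 ZF=1 PC=9
Step 10: PC=9 exec 'HALT'. After: A=0 B=7 C=4 D=0 ZF=1 PC=9 HALTED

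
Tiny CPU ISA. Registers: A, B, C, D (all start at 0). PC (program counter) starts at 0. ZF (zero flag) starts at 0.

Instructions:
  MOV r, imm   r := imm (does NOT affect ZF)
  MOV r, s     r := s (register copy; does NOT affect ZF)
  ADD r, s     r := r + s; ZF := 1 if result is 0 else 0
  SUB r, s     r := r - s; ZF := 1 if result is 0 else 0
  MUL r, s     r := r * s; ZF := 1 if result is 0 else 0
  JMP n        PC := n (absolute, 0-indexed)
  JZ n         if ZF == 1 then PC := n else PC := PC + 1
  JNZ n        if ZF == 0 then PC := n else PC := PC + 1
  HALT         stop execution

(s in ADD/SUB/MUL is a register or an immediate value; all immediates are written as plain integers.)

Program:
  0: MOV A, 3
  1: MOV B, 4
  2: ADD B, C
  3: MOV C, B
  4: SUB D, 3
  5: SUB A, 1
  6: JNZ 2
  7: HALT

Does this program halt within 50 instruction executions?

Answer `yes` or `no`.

Step 1: PC=0 exec 'MOV A, 3'. After: A=3 B=0 C=0 D=0 ZF=0 PC=1
Step 2: PC=1 exec 'MOV B, 4'. After: A=3 B=4 C=0 D=0 ZF=0 PC=2
Step 3: PC=2 exec 'ADD B, C'. After: A=3 B=4 C=0 D=0 ZF=0 PC=3
Step 4: PC=3 exec 'MOV C, B'. After: A=3 B=4 C=4 D=0 ZF=0 PC=4
Step 5: PC=4 exec 'SUB D, 3'. After: A=3 B=4 C=4 D=-3 ZF=0 PC=5
Step 6: PC=5 exec 'SUB A, 1'. After: A=2 B=4 C=4 D=-3 ZF=0 PC=6
Step 7: PC=6 exec 'JNZ 2'. After: A=2 B=4 C=4 D=-3 ZF=0 PC=2
Step 8: PC=2 exec 'ADD B, C'. After: A=2 B=8 C=4 D=-3 ZF=0 PC=3
Step 9: PC=3 exec 'MOV C, B'. After: A=2 B=8 C=8 D=-3 ZF=0 PC=4
Step 10: PC=4 exec 'SUB D, 3'. After: A=2 B=8 C=8 D=-6 ZF=0 PC=5
Step 11: PC=5 exec 'SUB A, 1'. After: A=1 B=8 C=8 D=-6 ZF=0 PC=6
Step 12: PC=6 exec 'JNZ 2'. After: A=1 B=8 C=8 D=-6 ZF=0 PC=2
Step 13: PC=2 exec 'ADD B, C'. After: A=1 B=16 C=8 D=-6 ZF=0 PC=3
Step 14: PC=3 exec 'MOV C, B'. After: A=1 B=16 C=16 D=-6 ZF=0 PC=4
Step 15: PC=4 exec 'SUB D, 3'. After: A=1 B=16 C=16 D=-9 ZF=0 PC=5
Step 16: PC=5 exec 'SUB A, 1'. After: A=0 B=16 C=16 D=-9 ZF=1 PC=6
Step 17: PC=6 exec 'JNZ 2'. After: A=0 B=16 C=16 D=-9 ZF=1 PC=7
Step 18: PC=7 exec 'HALT'. After: A=0 B=16 C=16 D=-9 ZF=1 PC=7 HALTED

Answer: yes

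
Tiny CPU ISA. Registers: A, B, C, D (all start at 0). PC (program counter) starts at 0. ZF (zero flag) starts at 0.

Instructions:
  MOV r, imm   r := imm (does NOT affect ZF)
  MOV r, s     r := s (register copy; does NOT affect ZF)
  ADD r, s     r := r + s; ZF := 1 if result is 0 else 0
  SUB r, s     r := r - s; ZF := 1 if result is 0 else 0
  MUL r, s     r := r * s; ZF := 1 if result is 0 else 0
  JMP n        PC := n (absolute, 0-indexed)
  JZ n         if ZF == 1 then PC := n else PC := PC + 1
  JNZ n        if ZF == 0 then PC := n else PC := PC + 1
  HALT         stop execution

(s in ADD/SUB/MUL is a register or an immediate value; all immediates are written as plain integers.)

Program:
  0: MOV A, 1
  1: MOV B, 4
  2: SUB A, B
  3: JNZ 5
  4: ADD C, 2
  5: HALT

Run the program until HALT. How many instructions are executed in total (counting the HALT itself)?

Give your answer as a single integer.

Answer: 5

Derivation:
Step 1: PC=0 exec 'MOV A, 1'. After: A=1 B=0 C=0 D=0 ZF=0 PC=1
Step 2: PC=1 exec 'MOV B, 4'. After: A=1 B=4 C=0 D=0 ZF=0 PC=2
Step 3: PC=2 exec 'SUB A, B'. After: A=-3 B=4 C=0 D=0 ZF=0 PC=3
Step 4: PC=3 exec 'JNZ 5'. After: A=-3 B=4 C=0 D=0 ZF=0 PC=5
Step 5: PC=5 exec 'HALT'. After: A=-3 B=4 C=0 D=0 ZF=0 PC=5 HALTED
Total instructions executed: 5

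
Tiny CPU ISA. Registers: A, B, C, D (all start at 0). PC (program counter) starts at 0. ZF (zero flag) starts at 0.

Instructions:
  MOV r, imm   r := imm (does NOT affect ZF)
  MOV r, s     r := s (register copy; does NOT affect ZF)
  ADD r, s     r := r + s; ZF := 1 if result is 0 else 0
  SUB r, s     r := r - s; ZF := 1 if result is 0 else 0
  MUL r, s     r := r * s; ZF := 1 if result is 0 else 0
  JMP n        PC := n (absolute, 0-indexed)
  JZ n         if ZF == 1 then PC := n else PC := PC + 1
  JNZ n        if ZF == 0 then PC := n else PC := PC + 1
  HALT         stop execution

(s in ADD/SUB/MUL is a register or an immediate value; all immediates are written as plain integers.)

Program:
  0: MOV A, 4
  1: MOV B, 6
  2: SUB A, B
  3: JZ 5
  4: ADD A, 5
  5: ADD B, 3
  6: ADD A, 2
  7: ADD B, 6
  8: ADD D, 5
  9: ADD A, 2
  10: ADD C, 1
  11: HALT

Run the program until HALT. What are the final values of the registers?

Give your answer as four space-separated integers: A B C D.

Step 1: PC=0 exec 'MOV A, 4'. After: A=4 B=0 C=0 D=0 ZF=0 PC=1
Step 2: PC=1 exec 'MOV B, 6'. After: A=4 B=6 C=0 D=0 ZF=0 PC=2
Step 3: PC=2 exec 'SUB A, B'. After: A=-2 B=6 C=0 D=0 ZF=0 PC=3
Step 4: PC=3 exec 'JZ 5'. After: A=-2 B=6 C=0 D=0 ZF=0 PC=4
Step 5: PC=4 exec 'ADD A, 5'. After: A=3 B=6 C=0 D=0 ZF=0 PC=5
Step 6: PC=5 exec 'ADD B, 3'. After: A=3 B=9 C=0 D=0 ZF=0 PC=6
Step 7: PC=6 exec 'ADD A, 2'. After: A=5 B=9 C=0 D=0 ZF=0 PC=7
Step 8: PC=7 exec 'ADD B, 6'. After: A=5 B=15 C=0 D=0 ZF=0 PC=8
Step 9: PC=8 exec 'ADD D, 5'. After: A=5 B=15 C=0 D=5 ZF=0 PC=9
Step 10: PC=9 exec 'ADD A, 2'. After: A=7 B=15 C=0 D=5 ZF=0 PC=10
Step 11: PC=10 exec 'ADD C, 1'. After: A=7 B=15 C=1 D=5 ZF=0 PC=11
Step 12: PC=11 exec 'HALT'. After: A=7 B=15 C=1 D=5 ZF=0 PC=11 HALTED

Answer: 7 15 1 5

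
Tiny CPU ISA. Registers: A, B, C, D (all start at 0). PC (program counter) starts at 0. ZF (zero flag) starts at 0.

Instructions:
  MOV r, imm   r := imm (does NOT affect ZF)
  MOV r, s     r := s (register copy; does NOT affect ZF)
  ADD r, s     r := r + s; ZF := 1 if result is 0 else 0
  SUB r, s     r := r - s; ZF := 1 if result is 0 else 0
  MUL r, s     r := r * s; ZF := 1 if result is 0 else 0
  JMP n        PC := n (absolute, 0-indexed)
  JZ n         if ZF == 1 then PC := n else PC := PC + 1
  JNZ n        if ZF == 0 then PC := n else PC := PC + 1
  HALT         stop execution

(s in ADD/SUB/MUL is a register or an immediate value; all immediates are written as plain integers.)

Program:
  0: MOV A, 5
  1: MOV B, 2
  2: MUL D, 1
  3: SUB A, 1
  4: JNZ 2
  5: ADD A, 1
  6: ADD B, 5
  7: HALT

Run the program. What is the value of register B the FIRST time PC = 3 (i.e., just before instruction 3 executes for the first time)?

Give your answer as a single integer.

Step 1: PC=0 exec 'MOV A, 5'. After: A=5 B=0 C=0 D=0 ZF=0 PC=1
Step 2: PC=1 exec 'MOV B, 2'. After: A=5 B=2 C=0 D=0 ZF=0 PC=2
Step 3: PC=2 exec 'MUL D, 1'. After: A=5 B=2 C=0 D=0 ZF=1 PC=3
First time PC=3: B=2

2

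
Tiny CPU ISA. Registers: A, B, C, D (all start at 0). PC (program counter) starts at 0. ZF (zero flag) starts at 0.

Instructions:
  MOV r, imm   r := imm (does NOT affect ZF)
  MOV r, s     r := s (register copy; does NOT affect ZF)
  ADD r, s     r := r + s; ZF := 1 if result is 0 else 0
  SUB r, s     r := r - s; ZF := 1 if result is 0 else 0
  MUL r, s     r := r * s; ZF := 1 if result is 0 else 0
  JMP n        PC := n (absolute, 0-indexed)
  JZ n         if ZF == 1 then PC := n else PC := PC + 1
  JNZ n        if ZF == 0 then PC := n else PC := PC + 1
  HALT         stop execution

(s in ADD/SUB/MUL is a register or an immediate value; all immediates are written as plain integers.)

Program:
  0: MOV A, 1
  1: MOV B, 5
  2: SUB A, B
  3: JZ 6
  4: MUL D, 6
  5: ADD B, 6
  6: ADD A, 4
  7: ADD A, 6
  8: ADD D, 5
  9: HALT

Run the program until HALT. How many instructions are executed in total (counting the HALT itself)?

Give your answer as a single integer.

Answer: 10

Derivation:
Step 1: PC=0 exec 'MOV A, 1'. After: A=1 B=0 C=0 D=0 ZF=0 PC=1
Step 2: PC=1 exec 'MOV B, 5'. After: A=1 B=5 C=0 D=0 ZF=0 PC=2
Step 3: PC=2 exec 'SUB A, B'. After: A=-4 B=5 C=0 D=0 ZF=0 PC=3
Step 4: PC=3 exec 'JZ 6'. After: A=-4 B=5 C=0 D=0 ZF=0 PC=4
Step 5: PC=4 exec 'MUL D, 6'. After: A=-4 B=5 C=0 D=0 ZF=1 PC=5
Step 6: PC=5 exec 'ADD B, 6'. After: A=-4 B=11 C=0 D=0 ZF=0 PC=6
Step 7: PC=6 exec 'ADD A, 4'. After: A=0 B=11 C=0 D=0 ZF=1 PC=7
Step 8: PC=7 exec 'ADD A, 6'. After: A=6 B=11 C=0 D=0 ZF=0 PC=8
Step 9: PC=8 exec 'ADD D, 5'. After: A=6 B=11 C=0 D=5 ZF=0 PC=9
Step 10: PC=9 exec 'HALT'. After: A=6 B=11 C=0 D=5 ZF=0 PC=9 HALTED
Total instructions executed: 10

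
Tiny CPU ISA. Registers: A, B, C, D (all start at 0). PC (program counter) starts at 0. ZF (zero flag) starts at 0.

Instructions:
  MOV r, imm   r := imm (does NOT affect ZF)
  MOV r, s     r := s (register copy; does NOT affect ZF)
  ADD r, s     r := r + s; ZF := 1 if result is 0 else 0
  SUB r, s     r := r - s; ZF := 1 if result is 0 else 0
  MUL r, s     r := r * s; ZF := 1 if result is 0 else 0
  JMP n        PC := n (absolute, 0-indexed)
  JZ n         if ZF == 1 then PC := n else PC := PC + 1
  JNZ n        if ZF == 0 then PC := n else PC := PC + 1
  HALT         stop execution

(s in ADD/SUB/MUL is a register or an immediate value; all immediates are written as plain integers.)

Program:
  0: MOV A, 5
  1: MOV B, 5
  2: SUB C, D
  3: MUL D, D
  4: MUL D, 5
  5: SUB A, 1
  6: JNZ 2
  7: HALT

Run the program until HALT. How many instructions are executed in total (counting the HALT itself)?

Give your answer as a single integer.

Answer: 28

Derivation:
Step 1: PC=0 exec 'MOV A, 5'. After: A=5 B=0 C=0 D=0 ZF=0 PC=1
Step 2: PC=1 exec 'MOV B, 5'. After: A=5 B=5 C=0 D=0 ZF=0 PC=2
Step 3: PC=2 exec 'SUB C, D'. After: A=5 B=5 C=0 D=0 ZF=1 PC=3
Step 4: PC=3 exec 'MUL D, D'. After: A=5 B=5 C=0 D=0 ZF=1 PC=4
Step 5: PC=4 exec 'MUL D, 5'. After: A=5 B=5 C=0 D=0 ZF=1 PC=5
Step 6: PC=5 exec 'SUB A, 1'. After: A=4 B=5 C=0 D=0 ZF=0 PC=6
Step 7: PC=6 exec 'JNZ 2'. After: A=4 B=5 C=0 D=0 ZF=0 PC=2
Step 8: PC=2 exec 'SUB C, D'. After: A=4 B=5 C=0 D=0 ZF=1 PC=3
Step 9: PC=3 exec 'MUL D, D'. After: A=4 B=5 C=0 D=0 ZF=1 PC=4
Step 10: PC=4 exec 'MUL D, 5'. After: A=4 B=5 C=0 D=0 ZF=1 PC=5
Step 11: PC=5 exec 'SUB A, 1'. After: A=3 B=5 C=0 D=0 ZF=0 PC=6
Step 12: PC=6 exec 'JNZ 2'. After: A=3 B=5 C=0 D=0 ZF=0 PC=2
Step 13: PC=2 exec 'SUB C, D'. After: A=3 B=5 C=0 D=0 ZF=1 PC=3
Step 14: PC=3 exec 'MUL D, D'. After: A=3 B=5 C=0 D=0 ZF=1 PC=4
Step 15: PC=4 exec 'MUL D, 5'. After: A=3 B=5 C=0 D=0 ZF=1 PC=5
Step 16: PC=5 exec 'SUB A, 1'. After: A=2 B=5 C=0 D=0 ZF=0 PC=6
Step 17: PC=6 exec 'JNZ 2'. After: A=2 B=5 C=0 D=0 ZF=0 PC=2
Step 18: PC=2 exec 'SUB C, D'. After: A=2 B=5 C=0 D=0 ZF=1 PC=3
Step 19: PC=3 exec 'MUL D, D'. After: A=2 B=5 C=0 D=0 ZF=1 PC=4
Step 20: PC=4 exec 'MUL D, 5'. After: A=2 B=5 C=0 D=0 ZF=1 PC=5
Step 21: PC=5 exec 'SUB A, 1'. After: A=1 B=5 C=0 D=0 ZF=0 PC=6
Step 22: PC=6 exec 'JNZ 2'. After: A=1 B=5 C=0 D=0 ZF=0 PC=2
Step 23: PC=2 exec 'SUB C, D'. After: A=1 B=5 C=0 D=0 ZF=1 PC=3
Step 24: PC=3 exec 'MUL D, D'. After: A=1 B=5 C=0 D=0 ZF=1 PC=4
Step 25: PC=4 exec 'MUL D, 5'. After: A=1 B=5 C=0 D=0 ZF=1 PC=5
Step 26: PC=5 exec 'SUB A, 1'. After: A=0 B=5 C=0 D=0 ZF=1 PC=6
Step 27: PC=6 exec 'JNZ 2'. After: A=0 B=5 C=0 D=0 ZF=1 PC=7
Step 28: PC=7 exec 'HALT'. After: A=0 B=5 C=0 D=0 ZF=1 PC=7 HALTED
Total instructions executed: 28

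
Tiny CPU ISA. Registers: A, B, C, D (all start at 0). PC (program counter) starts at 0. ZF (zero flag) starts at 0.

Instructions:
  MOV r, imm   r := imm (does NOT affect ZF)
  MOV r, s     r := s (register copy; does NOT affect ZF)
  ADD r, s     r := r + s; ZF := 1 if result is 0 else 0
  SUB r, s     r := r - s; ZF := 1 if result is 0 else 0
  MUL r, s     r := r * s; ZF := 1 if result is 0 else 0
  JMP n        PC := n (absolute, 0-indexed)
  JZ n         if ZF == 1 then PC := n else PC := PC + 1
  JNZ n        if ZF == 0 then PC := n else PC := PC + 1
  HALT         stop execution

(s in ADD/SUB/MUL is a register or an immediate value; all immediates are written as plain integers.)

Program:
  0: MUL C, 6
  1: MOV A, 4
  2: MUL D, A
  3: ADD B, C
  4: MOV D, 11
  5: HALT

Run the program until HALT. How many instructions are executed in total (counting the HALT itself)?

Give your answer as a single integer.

Step 1: PC=0 exec 'MUL C, 6'. After: A=0 B=0 C=0 D=0 ZF=1 PC=1
Step 2: PC=1 exec 'MOV A, 4'. After: A=4 B=0 C=0 D=0 ZF=1 PC=2
Step 3: PC=2 exec 'MUL D, A'. After: A=4 B=0 C=0 D=0 ZF=1 PC=3
Step 4: PC=3 exec 'ADD B, C'. After: A=4 B=0 C=0 D=0 ZF=1 PC=4
Step 5: PC=4 exec 'MOV D, 11'. After: A=4 B=0 C=0 D=11 ZF=1 PC=5
Step 6: PC=5 exec 'HALT'. After: A=4 B=0 C=0 D=11 ZF=1 PC=5 HALTED
Total instructions executed: 6

Answer: 6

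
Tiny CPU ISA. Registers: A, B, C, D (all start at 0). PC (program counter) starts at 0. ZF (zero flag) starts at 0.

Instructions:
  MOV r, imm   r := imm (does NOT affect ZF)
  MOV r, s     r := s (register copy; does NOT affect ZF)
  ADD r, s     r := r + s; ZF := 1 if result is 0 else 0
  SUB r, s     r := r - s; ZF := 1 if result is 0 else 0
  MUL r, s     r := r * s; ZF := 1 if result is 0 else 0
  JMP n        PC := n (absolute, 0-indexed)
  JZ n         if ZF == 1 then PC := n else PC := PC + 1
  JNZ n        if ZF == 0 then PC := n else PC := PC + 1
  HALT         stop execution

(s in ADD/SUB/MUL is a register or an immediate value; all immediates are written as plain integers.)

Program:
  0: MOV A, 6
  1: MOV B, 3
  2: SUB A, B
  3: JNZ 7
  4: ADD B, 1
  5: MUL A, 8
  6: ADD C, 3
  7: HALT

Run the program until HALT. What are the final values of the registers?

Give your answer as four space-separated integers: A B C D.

Step 1: PC=0 exec 'MOV A, 6'. After: A=6 B=0 C=0 D=0 ZF=0 PC=1
Step 2: PC=1 exec 'MOV B, 3'. After: A=6 B=3 C=0 D=0 ZF=0 PC=2
Step 3: PC=2 exec 'SUB A, B'. After: A=3 B=3 C=0 D=0 ZF=0 PC=3
Step 4: PC=3 exec 'JNZ 7'. After: A=3 B=3 C=0 D=0 ZF=0 PC=7
Step 5: PC=7 exec 'HALT'. After: A=3 B=3 C=0 D=0 ZF=0 PC=7 HALTED

Answer: 3 3 0 0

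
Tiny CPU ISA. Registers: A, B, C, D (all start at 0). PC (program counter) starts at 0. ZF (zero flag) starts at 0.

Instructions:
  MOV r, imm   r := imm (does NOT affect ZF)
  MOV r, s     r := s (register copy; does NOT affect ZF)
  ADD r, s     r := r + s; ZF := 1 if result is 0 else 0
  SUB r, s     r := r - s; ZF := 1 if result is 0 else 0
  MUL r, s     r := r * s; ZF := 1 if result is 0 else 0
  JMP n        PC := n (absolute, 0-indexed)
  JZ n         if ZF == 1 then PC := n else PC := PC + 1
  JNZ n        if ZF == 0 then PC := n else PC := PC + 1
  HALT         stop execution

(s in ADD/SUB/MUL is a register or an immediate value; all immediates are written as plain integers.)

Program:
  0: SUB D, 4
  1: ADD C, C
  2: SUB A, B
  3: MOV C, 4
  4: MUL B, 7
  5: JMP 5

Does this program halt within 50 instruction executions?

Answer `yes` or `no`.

Step 1: PC=0 exec 'SUB D, 4'. After: A=0 B=0 C=0 D=-4 ZF=0 PC=1
Step 2: PC=1 exec 'ADD C, C'. After: A=0 B=0 C=0 D=-4 ZF=1 PC=2
Step 3: PC=2 exec 'SUB A, B'. After: A=0 B=0 C=0 D=-4 ZF=1 PC=3
Step 4: PC=3 exec 'MOV C, 4'. After: A=0 B=0 C=4 D=-4 ZF=1 PC=4
Step 5: PC=4 exec 'MUL B, 7'. After: A=0 B=0 C=4 D=-4 ZF=1 PC=5
Step 6: PC=5 exec 'JMP 5'. After: A=0 B=0 C=4 D=-4 ZF=1 PC=5
State after step 6 equals state after step 5: the program is in a cycle of length 1 and will never halt.

Answer: no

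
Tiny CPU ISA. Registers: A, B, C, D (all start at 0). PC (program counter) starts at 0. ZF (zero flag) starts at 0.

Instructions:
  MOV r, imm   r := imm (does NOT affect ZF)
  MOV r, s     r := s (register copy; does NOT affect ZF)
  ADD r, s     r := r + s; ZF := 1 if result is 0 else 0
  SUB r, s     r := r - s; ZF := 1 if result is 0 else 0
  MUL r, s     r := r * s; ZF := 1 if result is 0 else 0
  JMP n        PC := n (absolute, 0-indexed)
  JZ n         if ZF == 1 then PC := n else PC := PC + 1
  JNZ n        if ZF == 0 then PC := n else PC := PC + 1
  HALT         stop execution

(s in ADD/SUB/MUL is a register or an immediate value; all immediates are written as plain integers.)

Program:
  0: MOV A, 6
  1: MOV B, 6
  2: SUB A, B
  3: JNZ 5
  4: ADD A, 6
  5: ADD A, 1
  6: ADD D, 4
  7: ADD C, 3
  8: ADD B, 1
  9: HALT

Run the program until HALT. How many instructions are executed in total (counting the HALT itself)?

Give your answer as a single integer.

Step 1: PC=0 exec 'MOV A, 6'. After: A=6 B=0 C=0 D=0 ZF=0 PC=1
Step 2: PC=1 exec 'MOV B, 6'. After: A=6 B=6 C=0 D=0 ZF=0 PC=2
Step 3: PC=2 exec 'SUB A, B'. After: A=0 B=6 C=0 D=0 ZF=1 PC=3
Step 4: PC=3 exec 'JNZ 5'. After: A=0 B=6 C=0 D=0 ZF=1 PC=4
Step 5: PC=4 exec 'ADD A, 6'. After: A=6 B=6 C=0 D=0 ZF=0 PC=5
Step 6: PC=5 exec 'ADD A, 1'. After: A=7 B=6 C=0 D=0 ZF=0 PC=6
Step 7: PC=6 exec 'ADD D, 4'. After: A=7 B=6 C=0 D=4 ZF=0 PC=7
Step 8: PC=7 exec 'ADD C, 3'. After: A=7 B=6 C=3 D=4 ZF=0 PC=8
Step 9: PC=8 exec 'ADD B, 1'. After: A=7 B=7 C=3 D=4 ZF=0 PC=9
Step 10: PC=9 exec 'HALT'. After: A=7 B=7 C=3 D=4 ZF=0 PC=9 HALTED
Total instructions executed: 10

Answer: 10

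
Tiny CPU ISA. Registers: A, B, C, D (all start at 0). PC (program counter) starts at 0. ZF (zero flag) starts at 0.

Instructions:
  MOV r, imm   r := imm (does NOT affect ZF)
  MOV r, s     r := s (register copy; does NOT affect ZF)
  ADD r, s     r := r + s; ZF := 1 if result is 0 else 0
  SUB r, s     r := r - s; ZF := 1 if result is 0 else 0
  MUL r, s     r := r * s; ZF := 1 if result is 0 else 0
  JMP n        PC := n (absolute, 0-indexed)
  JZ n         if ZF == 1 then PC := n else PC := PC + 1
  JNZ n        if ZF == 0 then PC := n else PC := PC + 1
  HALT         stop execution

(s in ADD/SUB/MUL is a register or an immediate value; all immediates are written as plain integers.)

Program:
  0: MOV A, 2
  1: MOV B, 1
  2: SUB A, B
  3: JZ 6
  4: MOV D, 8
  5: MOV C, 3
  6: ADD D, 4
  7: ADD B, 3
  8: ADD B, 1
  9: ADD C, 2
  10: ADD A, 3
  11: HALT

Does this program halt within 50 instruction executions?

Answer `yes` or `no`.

Answer: yes

Derivation:
Step 1: PC=0 exec 'MOV A, 2'. After: A=2 B=0 C=0 D=0 ZF=0 PC=1
Step 2: PC=1 exec 'MOV B, 1'. After: A=2 B=1 C=0 D=0 ZF=0 PC=2
Step 3: PC=2 exec 'SUB A, B'. After: A=1 B=1 C=0 D=0 ZF=0 PC=3
Step 4: PC=3 exec 'JZ 6'. After: A=1 B=1 C=0 D=0 ZF=0 PC=4
Step 5: PC=4 exec 'MOV D, 8'. After: A=1 B=1 C=0 D=8 ZF=0 PC=5
Step 6: PC=5 exec 'MOV C, 3'. After: A=1 B=1 C=3 D=8 ZF=0 PC=6
Step 7: PC=6 exec 'ADD D, 4'. After: A=1 B=1 C=3 D=12 ZF=0 PC=7
Step 8: PC=7 exec 'ADD B, 3'. After: A=1 B=4 C=3 D=12 ZF=0 PC=8
Step 9: PC=8 exec 'ADD B, 1'. After: A=1 B=5 C=3 D=12 ZF=0 PC=9
Step 10: PC=9 exec 'ADD C, 2'. After: A=1 B=5 C=5 D=12 ZF=0 PC=10
Step 11: PC=10 exec 'ADD A, 3'. After: A=4 B=5 C=5 D=12 ZF=0 PC=11
Step 12: PC=11 exec 'HALT'. After: A=4 B=5 C=5 D=12 ZF=0 PC=11 HALTED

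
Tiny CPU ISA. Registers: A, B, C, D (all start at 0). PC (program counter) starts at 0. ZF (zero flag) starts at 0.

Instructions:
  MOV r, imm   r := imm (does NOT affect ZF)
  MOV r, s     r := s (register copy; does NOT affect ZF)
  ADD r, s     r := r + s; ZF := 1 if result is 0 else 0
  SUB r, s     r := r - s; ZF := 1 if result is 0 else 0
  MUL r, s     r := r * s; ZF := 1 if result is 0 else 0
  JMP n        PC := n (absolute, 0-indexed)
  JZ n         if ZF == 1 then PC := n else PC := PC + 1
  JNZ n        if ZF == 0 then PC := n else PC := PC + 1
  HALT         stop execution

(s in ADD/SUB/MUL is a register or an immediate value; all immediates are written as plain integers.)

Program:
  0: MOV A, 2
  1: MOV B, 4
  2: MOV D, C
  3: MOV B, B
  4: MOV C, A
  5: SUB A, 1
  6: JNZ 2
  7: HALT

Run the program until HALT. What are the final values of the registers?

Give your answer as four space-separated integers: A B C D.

Step 1: PC=0 exec 'MOV A, 2'. After: A=2 B=0 C=0 D=0 ZF=0 PC=1
Step 2: PC=1 exec 'MOV B, 4'. After: A=2 B=4 C=0 D=0 ZF=0 PC=2
Step 3: PC=2 exec 'MOV D, C'. After: A=2 B=4 C=0 D=0 ZF=0 PC=3
Step 4: PC=3 exec 'MOV B, B'. After: A=2 B=4 C=0 D=0 ZF=0 PC=4
Step 5: PC=4 exec 'MOV C, A'. After: A=2 B=4 C=2 D=0 ZF=0 PC=5
Step 6: PC=5 exec 'SUB A, 1'. After: A=1 B=4 C=2 D=0 ZF=0 PC=6
Step 7: PC=6 exec 'JNZ 2'. After: A=1 B=4 C=2 D=0 ZF=0 PC=2
Step 8: PC=2 exec 'MOV D, C'. After: A=1 B=4 C=2 D=2 ZF=0 PC=3
Step 9: PC=3 exec 'MOV B, B'. After: A=1 B=4 C=2 D=2 ZF=0 PC=4
Step 10: PC=4 exec 'MOV C, A'. After: A=1 B=4 C=1 D=2 ZF=0 PC=5
Step 11: PC=5 exec 'SUB A, 1'. After: A=0 B=4 C=1 D=2 ZF=1 PC=6
Step 12: PC=6 exec 'JNZ 2'. After: A=0 B=4 C=1 D=2 ZF=1 PC=7
Step 13: PC=7 exec 'HALT'. After: A=0 B=4 C=1 D=2 ZF=1 PC=7 HALTED

Answer: 0 4 1 2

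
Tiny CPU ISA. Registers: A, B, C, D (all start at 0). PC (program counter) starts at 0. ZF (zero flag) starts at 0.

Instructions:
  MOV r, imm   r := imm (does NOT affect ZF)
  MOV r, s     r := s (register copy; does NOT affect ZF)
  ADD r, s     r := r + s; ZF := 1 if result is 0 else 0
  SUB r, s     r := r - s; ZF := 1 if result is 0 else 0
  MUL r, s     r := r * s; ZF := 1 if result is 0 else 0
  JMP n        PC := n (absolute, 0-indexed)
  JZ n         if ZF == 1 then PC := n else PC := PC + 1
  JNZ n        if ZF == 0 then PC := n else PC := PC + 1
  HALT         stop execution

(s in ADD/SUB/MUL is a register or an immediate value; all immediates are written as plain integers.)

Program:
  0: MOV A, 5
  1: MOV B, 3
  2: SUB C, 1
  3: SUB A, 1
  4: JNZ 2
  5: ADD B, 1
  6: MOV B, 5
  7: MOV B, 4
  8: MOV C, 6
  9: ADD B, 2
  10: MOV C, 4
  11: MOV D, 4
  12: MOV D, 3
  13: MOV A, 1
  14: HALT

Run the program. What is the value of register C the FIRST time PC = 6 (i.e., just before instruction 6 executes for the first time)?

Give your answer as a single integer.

Step 1: PC=0 exec 'MOV A, 5'. After: A=5 B=0 C=0 D=0 ZF=0 PC=1
Step 2: PC=1 exec 'MOV B, 3'. After: A=5 B=3 C=0 D=0 ZF=0 PC=2
Step 3: PC=2 exec 'SUB C, 1'. After: A=5 B=3 C=-1 D=0 ZF=0 PC=3
Step 4: PC=3 exec 'SUB A, 1'. After: A=4 B=3 C=-1 D=0 ZF=0 PC=4
Step 5: PC=4 exec 'JNZ 2'. After: A=4 B=3 C=-1 D=0 ZF=0 PC=2
Step 6: PC=2 exec 'SUB C, 1'. After: A=4 B=3 C=-2 D=0 ZF=0 PC=3
Step 7: PC=3 exec 'SUB A, 1'. After: A=3 B=3 C=-2 D=0 ZF=0 PC=4
Step 8: PC=4 exec 'JNZ 2'. After: A=3 B=3 C=-2 D=0 ZF=0 PC=2
Step 9: PC=2 exec 'SUB C, 1'. After: A=3 B=3 C=-3 D=0 ZF=0 PC=3
Step 10: PC=3 exec 'SUB A, 1'. After: A=2 B=3 C=-3 D=0 ZF=0 PC=4
Step 11: PC=4 exec 'JNZ 2'. After: A=2 B=3 C=-3 D=0 ZF=0 PC=2
Step 12: PC=2 exec 'SUB C, 1'. After: A=2 B=3 C=-4 D=0 ZF=0 PC=3
Step 13: PC=3 exec 'SUB A, 1'. After: A=1 B=3 C=-4 D=0 ZF=0 PC=4
Step 14: PC=4 exec 'JNZ 2'. After: A=1 B=3 C=-4 D=0 ZF=0 PC=2
Step 15: PC=2 exec 'SUB C, 1'. After: A=1 B=3 C=-5 D=0 ZF=0 PC=3
Step 16: PC=3 exec 'SUB A, 1'. After: A=0 B=3 C=-5 D=0 ZF=1 PC=4
Step 17: PC=4 exec 'JNZ 2'. After: A=0 B=3 C=-5 D=0 ZF=1 PC=5
Step 18: PC=5 exec 'ADD B, 1'. After: A=0 B=4 C=-5 D=0 ZF=0 PC=6
First time PC=6: C=-5

-5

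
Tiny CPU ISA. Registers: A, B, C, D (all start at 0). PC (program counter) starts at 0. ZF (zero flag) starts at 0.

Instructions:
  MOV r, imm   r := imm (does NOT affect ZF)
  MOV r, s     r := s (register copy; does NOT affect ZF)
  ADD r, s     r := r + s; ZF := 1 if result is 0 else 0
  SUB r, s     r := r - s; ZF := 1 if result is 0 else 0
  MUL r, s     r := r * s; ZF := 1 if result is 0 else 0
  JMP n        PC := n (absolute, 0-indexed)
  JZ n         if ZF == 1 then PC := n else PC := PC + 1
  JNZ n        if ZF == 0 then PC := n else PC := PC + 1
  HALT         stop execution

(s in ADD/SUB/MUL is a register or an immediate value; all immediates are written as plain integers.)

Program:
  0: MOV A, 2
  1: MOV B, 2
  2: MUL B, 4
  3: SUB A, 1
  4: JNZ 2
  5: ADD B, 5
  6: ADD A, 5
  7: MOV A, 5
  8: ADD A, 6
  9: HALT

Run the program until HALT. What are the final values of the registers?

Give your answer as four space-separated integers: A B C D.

Answer: 11 37 0 0

Derivation:
Step 1: PC=0 exec 'MOV A, 2'. After: A=2 B=0 C=0 D=0 ZF=0 PC=1
Step 2: PC=1 exec 'MOV B, 2'. After: A=2 B=2 C=0 D=0 ZF=0 PC=2
Step 3: PC=2 exec 'MUL B, 4'. After: A=2 B=8 C=0 D=0 ZF=0 PC=3
Step 4: PC=3 exec 'SUB A, 1'. After: A=1 B=8 C=0 D=0 ZF=0 PC=4
Step 5: PC=4 exec 'JNZ 2'. After: A=1 B=8 C=0 D=0 ZF=0 PC=2
Step 6: PC=2 exec 'MUL B, 4'. After: A=1 B=32 C=0 D=0 ZF=0 PC=3
Step 7: PC=3 exec 'SUB A, 1'. After: A=0 B=32 C=0 D=0 ZF=1 PC=4
Step 8: PC=4 exec 'JNZ 2'. After: A=0 B=32 C=0 D=0 ZF=1 PC=5
Step 9: PC=5 exec 'ADD B, 5'. After: A=0 B=37 C=0 D=0 ZF=0 PC=6
Step 10: PC=6 exec 'ADD A, 5'. After: A=5 B=37 C=0 D=0 ZF=0 PC=7
Step 11: PC=7 exec 'MOV A, 5'. After: A=5 B=37 C=0 D=0 ZF=0 PC=8
Step 12: PC=8 exec 'ADD A, 6'. After: A=11 B=37 C=0 D=0 ZF=0 PC=9
Step 13: PC=9 exec 'HALT'. After: A=11 B=37 C=0 D=0 ZF=0 PC=9 HALTED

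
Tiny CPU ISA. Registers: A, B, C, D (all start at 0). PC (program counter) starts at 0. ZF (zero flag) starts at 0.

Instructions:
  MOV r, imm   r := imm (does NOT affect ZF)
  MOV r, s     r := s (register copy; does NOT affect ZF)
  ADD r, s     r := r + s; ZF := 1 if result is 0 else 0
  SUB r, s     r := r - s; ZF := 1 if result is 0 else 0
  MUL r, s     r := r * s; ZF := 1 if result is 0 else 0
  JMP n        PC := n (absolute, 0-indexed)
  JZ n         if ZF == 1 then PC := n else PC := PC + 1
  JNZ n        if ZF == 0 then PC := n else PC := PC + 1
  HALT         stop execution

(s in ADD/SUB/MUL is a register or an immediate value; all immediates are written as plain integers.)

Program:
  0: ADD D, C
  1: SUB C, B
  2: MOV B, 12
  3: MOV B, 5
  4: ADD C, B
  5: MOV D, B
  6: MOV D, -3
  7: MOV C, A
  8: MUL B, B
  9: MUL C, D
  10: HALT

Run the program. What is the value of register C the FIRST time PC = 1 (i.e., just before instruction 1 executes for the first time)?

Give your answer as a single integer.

Step 1: PC=0 exec 'ADD D, C'. After: A=0 B=0 C=0 D=0 ZF=1 PC=1
First time PC=1: C=0

0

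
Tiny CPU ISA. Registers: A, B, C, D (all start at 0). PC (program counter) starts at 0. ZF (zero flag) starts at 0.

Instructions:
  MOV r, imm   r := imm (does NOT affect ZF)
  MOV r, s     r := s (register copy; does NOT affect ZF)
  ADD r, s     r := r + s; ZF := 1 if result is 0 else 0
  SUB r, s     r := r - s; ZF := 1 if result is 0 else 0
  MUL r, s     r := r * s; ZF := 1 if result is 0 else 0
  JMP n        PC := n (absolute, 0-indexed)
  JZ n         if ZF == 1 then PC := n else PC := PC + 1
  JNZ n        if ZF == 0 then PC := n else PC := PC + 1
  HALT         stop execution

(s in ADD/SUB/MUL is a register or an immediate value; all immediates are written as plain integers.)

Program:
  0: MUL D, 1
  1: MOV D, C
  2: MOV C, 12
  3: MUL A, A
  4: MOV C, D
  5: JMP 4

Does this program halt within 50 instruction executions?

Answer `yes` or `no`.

Answer: no

Derivation:
Step 1: PC=0 exec 'MUL D, 1'. After: A=0 B=0 C=0 D=0 ZF=1 PC=1
Step 2: PC=1 exec 'MOV D, C'. After: A=0 B=0 C=0 D=0 ZF=1 PC=2
Step 3: PC=2 exec 'MOV C, 12'. After: A=0 B=0 C=12 D=0 ZF=1 PC=3
Step 4: PC=3 exec 'MUL A, A'. After: A=0 B=0 C=12 D=0 ZF=1 PC=4
Step 5: PC=4 exec 'MOV C, D'. After: A=0 B=0 C=0 D=0 ZF=1 PC=5
Step 6: PC=5 exec 'JMP 4'. After: A=0 B=0 C=0 D=0 ZF=1 PC=4
Step 7: PC=4 exec 'MOV C, D'. After: A=0 B=0 C=0 D=0 ZF=1 PC=5
State after step 7 equals state after step 5: the program is in a cycle of length 2 and will never halt.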